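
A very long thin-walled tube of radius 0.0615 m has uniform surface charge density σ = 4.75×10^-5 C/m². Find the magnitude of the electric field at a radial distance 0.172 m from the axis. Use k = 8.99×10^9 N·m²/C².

By cylindrical symmetry E is radial; use a coaxial Gaussian cylinder of radius 0.172 m and length L (r > 0.0615 m).
The whole shell is enclosed: λ_enc = σ·2πR = (4.75×10^-5)·2π·(0.0615) = 1.835×10^-5 C/m.
Applying ∮E·dA = Q_enc/ε₀ with the end caps contributing no flux:
E = 2k|λ_enc|/r = 2(8.99×10^9)(1.835×10^-5)/(0.172) = 1.92e6 N/C.

|E| = 1.92e6 V/m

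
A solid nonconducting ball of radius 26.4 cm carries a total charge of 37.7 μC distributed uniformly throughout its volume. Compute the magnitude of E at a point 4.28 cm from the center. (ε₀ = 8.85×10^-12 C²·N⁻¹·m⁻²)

E = 7.89×10^5 V/m

Symmetry ⇒ E = E(r) r̂. Gaussian sphere of radius r = 4.28 cm (r < R).
For a uniform sphere the enclosed fraction is (r/R)³, so Q_enc = (37.7 μC)(0.0428/0.264)³ = 1.606×10^-7 C.
Gauss's law: E·4πr² = Q_enc/ε₀.
E = |Q_enc|/(4πε₀r²) = (1.606e-7)/(4π·8.85×10^-12·(0.0428)²) = 7.89e5 N/C.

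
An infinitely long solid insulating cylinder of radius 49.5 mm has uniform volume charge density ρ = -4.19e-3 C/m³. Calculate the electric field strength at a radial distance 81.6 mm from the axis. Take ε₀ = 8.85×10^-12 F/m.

E ≈ 7.11e6 N/C

By cylindrical symmetry E is radial; use a coaxial Gaussian cylinder of radius 81.6 mm and length L (r > 49.5 mm, full cross-section enclosed).
λ_enc = ρ·πR² = (-4.19×10^-3)π(0.0495)² = -3.225×10^-5 C/m.
Since E is radial and uniform over the curved surface, Φ = E·2πrL = Q_enc/ε₀ = λ_enc L/ε₀.
E = |λ_enc|/(2πε₀r) = (3.225×10^-5)/(2π·8.85×10^-12·0.0816) = 7.11×10^6 N/C.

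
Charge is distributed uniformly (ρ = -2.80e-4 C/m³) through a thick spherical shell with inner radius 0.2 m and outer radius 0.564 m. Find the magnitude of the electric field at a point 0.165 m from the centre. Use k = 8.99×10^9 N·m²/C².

Symmetry ⇒ E = E(r) r̂. Gaussian sphere of radius r = 0.165 m (r < 0.2 m, inside the empty cavity).
No charge is enclosed, so by Gauss's law E·4πr² = 0 ⇒ E = 0.

E = 0 (no enclosed charge)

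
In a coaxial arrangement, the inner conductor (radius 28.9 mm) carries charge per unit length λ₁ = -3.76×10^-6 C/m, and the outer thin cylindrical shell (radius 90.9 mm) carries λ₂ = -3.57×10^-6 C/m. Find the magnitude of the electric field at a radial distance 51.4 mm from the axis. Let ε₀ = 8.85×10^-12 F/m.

Take a coaxial cylindrical Gaussian surface of radius r = 51.4 mm and length L (between the conductors, 28.9 mm < r < 90.9 mm).
The shell at 90.9 mm lies outside the Gaussian surface, so λ_enc = λ₁ = -3.76×10^-6 C/m.
Since E is radial and uniform over the curved surface, Φ = E·2πrL = Q_enc/ε₀ = λ_enc L/ε₀.
E = |λ_enc|/(2πε₀r) = (3.76×10^-6)/(2π·8.85×10^-12·0.0514) = 1.32×10^6 N/C.

E ≈ 1.32e6 V/m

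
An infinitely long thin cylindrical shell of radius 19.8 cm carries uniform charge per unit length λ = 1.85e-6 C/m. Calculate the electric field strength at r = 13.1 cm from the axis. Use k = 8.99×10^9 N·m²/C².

By cylindrical symmetry E is radial; use a coaxial Gaussian cylinder of radius 13.1 cm and length L (r < 19.8 cm, inside the shell).
No charge is enclosed, so Gauss's law gives E·2πrL = 0 ⇒ E = 0.

E = 0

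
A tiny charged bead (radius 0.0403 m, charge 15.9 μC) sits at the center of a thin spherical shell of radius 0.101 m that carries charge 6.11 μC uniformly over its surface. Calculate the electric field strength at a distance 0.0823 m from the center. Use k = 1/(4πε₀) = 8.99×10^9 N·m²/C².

Use a concentric Gaussian sphere at r = 0.0823 m (between the bodies, 0.0403 m < r < 0.101 m).
Only the inner charge is enclosed; the outer shell contributes nothing inside itself. Q_enc = 15.9 μC = 1.59e-5 C.
Applying ∮E·dA = Q_enc/ε₀ with Φ = E(4πr²):
E = k|Q_enc|/r² = (8.99×10^9)(1.59×10^-5)/(0.0823)² = 2.11×10^7 N/C.

E = 2.11×10^7 V/m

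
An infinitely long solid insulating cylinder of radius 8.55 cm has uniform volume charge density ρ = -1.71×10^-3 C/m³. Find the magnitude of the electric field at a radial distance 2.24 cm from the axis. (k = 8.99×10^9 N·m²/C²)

2.16×10^6 V/m

Take a coaxial cylindrical Gaussian surface of radius r = 2.24 cm and length L (r < R).
Charge inside radius r per length L is ρ·πr²·L, so λ_enc = ρπr² = -2.696e-6 C/m.
Gauss's law: E·2πrL = λ_enc L/ε₀.
E = 2k|λ_enc|/r = 2(8.99×10^9)(2.696×10^-6)/(0.0224) = 2.16×10^6 N/C.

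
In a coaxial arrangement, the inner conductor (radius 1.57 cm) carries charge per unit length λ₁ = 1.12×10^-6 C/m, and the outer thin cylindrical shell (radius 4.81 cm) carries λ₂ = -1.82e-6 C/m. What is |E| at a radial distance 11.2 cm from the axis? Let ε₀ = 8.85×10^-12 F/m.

|E| ≈ 1.12×10^5 V/m

By cylindrical symmetry E is radial; use a coaxial Gaussian cylinder of radius 11.2 cm and length L (r > 4.81 cm, enclosing both).
λ_enc = λ₁ + λ₂ = (1.12e-6) + (-1.82×10^-6) = -7.00e-7 C/m.
Applying ∮E·dA = Q_enc/ε₀ with the end caps contributing no flux:
E = |λ_enc|/(2πε₀r) = (7.00e-7)/(2π·8.85×10^-12·0.112) = 1.12×10^5 N/C.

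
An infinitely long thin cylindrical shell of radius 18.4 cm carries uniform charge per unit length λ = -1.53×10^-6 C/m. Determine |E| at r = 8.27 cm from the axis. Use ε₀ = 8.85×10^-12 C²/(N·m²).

E = 0

By cylindrical symmetry E is radial; use a coaxial Gaussian cylinder of radius 8.27 cm and length L (r < 18.4 cm, inside the shell).
No charge is enclosed, so Gauss's law gives E·2πrL = 0 ⇒ E = 0.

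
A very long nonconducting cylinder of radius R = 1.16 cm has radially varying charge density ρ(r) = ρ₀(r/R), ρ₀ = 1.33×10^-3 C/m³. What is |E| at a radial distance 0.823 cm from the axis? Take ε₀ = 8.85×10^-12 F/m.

|E| ≈ 2.93×10^5 N/C

Coaxial Gaussian cylinder, radius r = 0.823 cm, length L (r < R).
λ_enc = ∫₀^r ρ(r')·2πr' dr' = (2πρ₀/R)·r^3/3 = 1.339×10^-7 C/m.
Gauss's law: E·2πrL = λ_enc L/ε₀.
E = |λ_enc|/(2πε₀r) = (1.339×10^-7)/(2π·8.85×10^-12·0.00823) = 2.93e5 N/C.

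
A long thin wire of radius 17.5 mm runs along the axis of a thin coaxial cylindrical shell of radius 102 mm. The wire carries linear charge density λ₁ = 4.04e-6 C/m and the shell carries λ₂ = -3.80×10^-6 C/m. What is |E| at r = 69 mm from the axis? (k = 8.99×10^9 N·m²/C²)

|E| = 1.05×10^6 V/m

Coaxial Gaussian cylinder, radius r = 69 mm, length L (between the conductors, 17.5 mm < r < 102 mm).
Only the inner wire is enclosed; the outer shell contributes nothing inside itself. λ_enc = λ₁ = 4.04×10^-6 C/m.
By Gauss's law (flux through the curved wall only), E·2πrL = λ_enc L/ε₀.
E = 2k|λ_enc|/r = 2(8.99×10^9)(4.04×10^-6)/(0.069) = 1.05×10^6 N/C.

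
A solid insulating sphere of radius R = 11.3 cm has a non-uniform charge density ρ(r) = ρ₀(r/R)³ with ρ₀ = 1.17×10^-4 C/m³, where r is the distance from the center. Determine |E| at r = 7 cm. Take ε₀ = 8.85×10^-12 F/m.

|E| ≈ 3.67e4 N/C

By spherical symmetry E is radial; choose a Gaussian sphere of radius r = 7 cm (r < R).
Q_enc = ∫₀^r ρ(r')·4πr'² dr' = (4πρ₀/R³) ∫₀^r r'^5 dr' = 4πρ₀ r^6/(6·R³) = 1.998×10^-8 C.
Applying ∮E·dA = Q_enc/ε₀ with Φ = E(4πr²):
E = |Q_enc|/(4πε₀r²) = (1.998×10^-8)/(4π·8.85×10^-12·(0.07)²) = 3.67×10^4 N/C.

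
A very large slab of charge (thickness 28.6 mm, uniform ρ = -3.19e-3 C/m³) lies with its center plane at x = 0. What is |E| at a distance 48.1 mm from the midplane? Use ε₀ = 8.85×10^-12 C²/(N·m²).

The point |x| = 48.1 mm lies outside the slab (half-thickness 0.0143 m). A symmetric pillbox spanning the full slab encloses Q_enc = ρ·d·A.
Flux = 2EA ⇒ E = |ρ|d/(2ε₀), independent of distance outside.
E = (3.19e-3)(0.0286)/(2·8.85×10^-12) = 5.15×10^6 N/C.

|E| = 5.15×10^6 N/C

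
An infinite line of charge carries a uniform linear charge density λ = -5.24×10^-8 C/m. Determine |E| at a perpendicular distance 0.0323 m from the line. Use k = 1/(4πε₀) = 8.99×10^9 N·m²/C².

Coaxial Gaussian cylinder, radius r = 0.0323 m, length L.
Q_enc = λL, so λ_enc = -5.24×10^-8 C/m.
Gauss's law: E·2πrL = λ_enc L/ε₀.
E = 2k|λ_enc|/r = 2(8.99×10^9)(5.24×10^-8)/(0.0323) = 2.92×10^4 N/C.

|E| = 2.92×10^4 N/C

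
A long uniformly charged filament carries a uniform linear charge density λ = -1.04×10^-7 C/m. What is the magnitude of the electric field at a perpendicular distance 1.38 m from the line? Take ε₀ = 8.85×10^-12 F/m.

By cylindrical symmetry E is radial; use a coaxial Gaussian cylinder of radius 1.38 m and length L.
Q_enc = λL, so λ_enc = -1.04e-7 C/m.
By Gauss's law (flux through the curved wall only), E·2πrL = λ_enc L/ε₀.
E = |λ_enc|/(2πε₀r) = (1.04×10^-7)/(2π·8.85×10^-12·1.38) = 1.36×10^3 N/C.

E = 1.36×10^3 N/C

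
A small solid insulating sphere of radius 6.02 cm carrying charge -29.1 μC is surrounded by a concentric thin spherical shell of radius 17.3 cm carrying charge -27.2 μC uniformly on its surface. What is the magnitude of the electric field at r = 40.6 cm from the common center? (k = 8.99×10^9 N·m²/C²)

3.07×10^6 N/C

Use a concentric Gaussian sphere at r = 40.6 cm (r > 17.3 cm, enclosing both).
Q_enc = (-29.1 μC) + (-27.2 μC) = -5.63×10^-5 C.
Since E is radial and uniform over the Gaussian sphere, Φ = E·4πr² = Q_enc/ε₀.
E = k|Q_enc|/r² = (8.99×10^9)(5.63×10^-5)/(0.406)² = 3.07×10^6 N/C.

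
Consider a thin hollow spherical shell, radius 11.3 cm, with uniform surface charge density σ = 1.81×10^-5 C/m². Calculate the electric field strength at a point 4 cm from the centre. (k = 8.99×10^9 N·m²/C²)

By spherical symmetry E is radial; choose a Gaussian sphere of radius r = 4 cm (inside the shell, r < 11.3 cm).
No charge lies within this surface, so Q_enc = 0 and Gauss's law gives E·4πr² = 0 ⇒ E = 0.

E = 0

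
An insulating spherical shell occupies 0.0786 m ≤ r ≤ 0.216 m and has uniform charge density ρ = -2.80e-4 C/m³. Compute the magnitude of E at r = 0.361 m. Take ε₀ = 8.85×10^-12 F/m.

Symmetry ⇒ E = E(r) r̂. Gaussian sphere of radius r = 0.361 m (r > 0.216 m, enclosing the whole shell).
Q_enc = ρ·(4π/3)(b³ − a³) = (-2.80×10^-4)·(4π/3)·((0.216)³ − (0.0786)³) = -1.125×10^-5 C.
Applying ∮E·dA = Q_enc/ε₀ with Φ = E(4πr²):
E = |Q_enc|/(4πε₀r²) = (1.125e-5)/(4π·8.85×10^-12·(0.361)²) = 7.76×10^5 N/C.

|E| = 7.76e5 N/C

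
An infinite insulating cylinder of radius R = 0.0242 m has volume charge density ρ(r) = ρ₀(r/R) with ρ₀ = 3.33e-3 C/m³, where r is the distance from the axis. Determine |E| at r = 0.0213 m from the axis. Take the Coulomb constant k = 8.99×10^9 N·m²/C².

E = 2.35×10^6 V/m

By cylindrical symmetry E is radial; use a coaxial Gaussian cylinder of radius 0.0213 m and length L (r < R).
Integrating ρ over the cross-section to radius r: λ_enc = (2πρ₀/R) ∫₀^r r'^2 dr' = 2πρ₀ r^3/(3·R) = 2.785×10^-6 C/m.
Applying ∮E·dA = Q_enc/ε₀ with the end caps contributing no flux:
E = 2k|λ_enc|/r = 2(8.99×10^9)(2.785×10^-6)/(0.0213) = 2.35×10^6 N/C.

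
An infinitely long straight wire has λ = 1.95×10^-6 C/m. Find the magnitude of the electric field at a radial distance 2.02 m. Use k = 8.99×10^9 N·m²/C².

E ≈ 1.74×10^4 V/m

Coaxial Gaussian cylinder, radius r = 2.02 m, length L.
Q_enc = λL, so λ_enc = 1.95×10^-6 C/m.
Applying ∮E·dA = Q_enc/ε₀ with the end caps contributing no flux:
E = 2k|λ_enc|/r = 2(8.99×10^9)(1.95e-6)/(2.02) = 1.74e4 N/C.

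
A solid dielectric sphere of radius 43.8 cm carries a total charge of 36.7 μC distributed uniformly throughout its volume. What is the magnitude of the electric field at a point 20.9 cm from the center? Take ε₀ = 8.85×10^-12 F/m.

Take a concentric spherical Gaussian surface of radius r = 20.9 cm (r < R).
For a uniform sphere the enclosed fraction is (r/R)³, so Q_enc = (36.7 μC)(0.209/0.438)³ = 3.987×10^-6 C.
Gauss's law: E·4πr² = Q_enc/ε₀.
E = |Q_enc|/(4πε₀r²) = (3.987×10^-6)/(4π·8.85×10^-12·(0.209)²) = 8.21×10^5 N/C.

E = 8.21×10^5 V/m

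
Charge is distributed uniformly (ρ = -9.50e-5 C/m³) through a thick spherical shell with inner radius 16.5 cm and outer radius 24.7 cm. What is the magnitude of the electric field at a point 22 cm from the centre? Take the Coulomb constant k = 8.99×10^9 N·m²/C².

By spherical symmetry E is radial; choose a Gaussian sphere of radius r = 22 cm (within the shell material, 16.5 cm < r < 24.7 cm).
Only the shell between 16.5 cm and r is enclosed: Q_enc = ρ·(4π/3)(r³ − a³) = (-9.50×10^-5)·(4π/3)·((0.22)³ − (0.165)³) = -2.45×10^-6 C.
Applying ∮E·dA = Q_enc/ε₀ with Φ = E(4πr²):
E = k|Q_enc|/r² = (8.99×10^9)(2.45×10^-6)/(0.22)² = 4.55e5 N/C.

4.55e5 N/C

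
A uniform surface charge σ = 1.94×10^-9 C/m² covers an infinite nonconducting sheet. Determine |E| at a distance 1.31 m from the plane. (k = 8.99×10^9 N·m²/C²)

110 N/C

Choose a cylindrical pillbox piercing the sheet, end faces (area A) parallel to it.
Only the two end caps contribute flux: Φ = 2EA. With Q_enc = σA, Gauss's law gives E = |σ|/(2ε₀).
E = 2πk|σ| = 2π(8.99×10^9)(1.94e-9) = 110 N/C.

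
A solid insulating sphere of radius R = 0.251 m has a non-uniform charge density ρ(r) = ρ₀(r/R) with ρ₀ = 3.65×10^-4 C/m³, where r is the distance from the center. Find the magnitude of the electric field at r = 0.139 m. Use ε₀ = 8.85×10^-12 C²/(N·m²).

Symmetry ⇒ E = E(r) r̂. Gaussian sphere of radius r = 0.139 m (r < R).
Q_enc = ∫₀^r ρ(r')·4πr'² dr' = (4πρ₀/R) ∫₀^r r'^3 dr' = 4πρ₀ r^4/(4·R) = 1.705×10^-6 C.
Gauss's law: E·4πr² = Q_enc/ε₀.
E = |Q_enc|/(4πε₀r²) = (1.705×10^-6)/(4π·8.85×10^-12·(0.139)²) = 7.94e5 N/C.

7.94×10^5 N/C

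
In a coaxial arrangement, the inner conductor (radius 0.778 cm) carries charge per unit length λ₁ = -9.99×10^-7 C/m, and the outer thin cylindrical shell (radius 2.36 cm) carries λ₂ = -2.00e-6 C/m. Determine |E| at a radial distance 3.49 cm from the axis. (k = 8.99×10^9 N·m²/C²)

Coaxial Gaussian cylinder, radius r = 3.49 cm, length L (r > 2.36 cm, enclosing both).
λ_enc = λ₁ + λ₂ = (-9.99×10^-7) + (-2.00×10^-6) = -2.999×10^-6 C/m.
Since E is radial and uniform over the curved surface, Φ = E·2πrL = Q_enc/ε₀ = λ_enc L/ε₀.
E = 2k|λ_enc|/r = 2(8.99×10^9)(2.999×10^-6)/(0.0349) = 1.55×10^6 N/C.

|E| = 1.55×10^6 N/C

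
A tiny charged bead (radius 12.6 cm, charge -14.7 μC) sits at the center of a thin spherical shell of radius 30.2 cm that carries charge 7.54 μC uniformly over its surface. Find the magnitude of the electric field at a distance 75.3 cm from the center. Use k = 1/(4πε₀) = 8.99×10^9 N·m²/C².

By spherical symmetry E is radial; choose a Gaussian sphere of radius r = 75.3 cm (r > 30.2 cm, enclosing both).
Q_enc = (-14.7 μC) + (7.54 μC) = -7.16×10^-6 C.
Since E is radial and uniform over the Gaussian sphere, Φ = E·4πr² = Q_enc/ε₀.
E = k|Q_enc|/r² = (8.99×10^9)(7.16×10^-6)/(0.753)² = 1.14×10^5 N/C.

|E| ≈ 1.14×10^5 N/C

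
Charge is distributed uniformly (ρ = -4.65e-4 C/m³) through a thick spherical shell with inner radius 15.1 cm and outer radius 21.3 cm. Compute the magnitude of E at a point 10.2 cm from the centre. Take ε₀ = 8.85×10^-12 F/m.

Use a concentric Gaussian sphere at r = 10.2 cm (r < 15.1 cm, inside the empty cavity).
Q_enc = 0 (all charge lies at larger r); Gauss's law gives E = 0.

E = 0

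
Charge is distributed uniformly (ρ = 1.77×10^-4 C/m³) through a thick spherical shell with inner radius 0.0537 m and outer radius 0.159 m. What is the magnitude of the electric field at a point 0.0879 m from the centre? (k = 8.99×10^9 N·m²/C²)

|E| ≈ 4.52×10^5 N/C

Symmetry ⇒ E = E(r) r̂. Gaussian sphere of radius r = 0.0879 m (within the shell material, 0.0537 m < r < 0.159 m).
Enclosed charge is the volume from a to r: Q_enc = (4π/3)ρ(r³ − a³) = 3.887×10^-7 C.
Applying ∮E·dA = Q_enc/ε₀ with Φ = E(4πr²):
E = k|Q_enc|/r² = (8.99×10^9)(3.887e-7)/(0.0879)² = 4.52e5 N/C.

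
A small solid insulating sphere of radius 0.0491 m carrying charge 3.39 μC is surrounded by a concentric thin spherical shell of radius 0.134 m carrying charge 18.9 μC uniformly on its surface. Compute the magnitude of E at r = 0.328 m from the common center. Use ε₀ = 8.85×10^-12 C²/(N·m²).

|E| = 1.86×10^6 N/C

By spherical symmetry E is radial; choose a Gaussian sphere of radius r = 0.328 m (r > 0.134 m, enclosing both).
Q_enc = (3.39 μC) + (18.9 μC) = 2.229×10^-5 C.
Gauss's law: E·4πr² = Q_enc/ε₀.
E = |Q_enc|/(4πε₀r²) = (2.229×10^-5)/(4π·8.85×10^-12·(0.328)²) = 1.86e6 N/C.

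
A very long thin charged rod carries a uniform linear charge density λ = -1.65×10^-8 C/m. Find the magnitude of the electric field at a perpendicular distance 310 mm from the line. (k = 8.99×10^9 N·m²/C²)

Coaxial Gaussian cylinder, radius r = 310 mm, length L.
Q_enc = λL, so λ_enc = -1.65e-8 C/m.
By Gauss's law (flux through the curved wall only), E·2πrL = λ_enc L/ε₀.
E = 2k|λ_enc|/r = 2(8.99×10^9)(1.65×10^-8)/(0.31) = 957 N/C.

|E| ≈ 957 V/m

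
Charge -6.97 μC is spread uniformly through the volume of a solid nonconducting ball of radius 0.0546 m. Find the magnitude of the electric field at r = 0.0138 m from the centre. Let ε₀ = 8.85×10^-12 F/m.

Take a concentric spherical Gaussian surface of radius r = 0.0138 m (r < R).
Only the charge within r is enclosed: Q_enc = Q·(r/R)³ = (-6.97 μC)·(0.0138 m/0.0546 m)³ = -1.125e-7 C.
By Gauss's law, ∮E·dA = E·4πr² = Q_enc/ε₀.
E = |Q_enc|/(4πε₀r²) = (1.125e-7)/(4π·8.85×10^-12·(0.0138)²) = 5.31e6 N/C.

|E| = 5.31e6 N/C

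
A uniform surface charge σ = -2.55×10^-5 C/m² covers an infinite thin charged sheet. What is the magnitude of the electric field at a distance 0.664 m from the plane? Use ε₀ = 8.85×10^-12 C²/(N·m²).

1.44×10^6 N/C

By planar symmetry E is perpendicular to the sheet and uniform; use a Gaussian pillbox with flat faces of area A on each side of the sheet.
Only the two end caps contribute flux: Φ = 2EA. With Q_enc = σA, Gauss's law gives E = |σ|/(2ε₀).
E = |σ|/(2ε₀) = (2.55×10^-5)/(2·8.85×10^-12) = 1.44×10^6 N/C.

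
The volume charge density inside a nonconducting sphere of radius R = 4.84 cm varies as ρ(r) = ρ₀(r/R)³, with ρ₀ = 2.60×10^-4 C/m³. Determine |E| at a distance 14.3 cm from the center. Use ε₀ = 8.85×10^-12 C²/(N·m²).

By spherical symmetry E is radial; choose a Gaussian sphere of radius r = 14.3 cm (r > R, all charge enclosed).
Q_enc = 4π ∫₀^R ρ₀(r'/R)^3 r'² dr' = 4πρ₀R³/6 = 6.174×10^-8 C.
Gauss's law: E·4πr² = Q_enc/ε₀.
E = |Q_enc|/(4πε₀r²) = (6.174e-8)/(4π·8.85×10^-12·(0.143)²) = 2.71e4 N/C.

|E| ≈ 2.71e4 N/C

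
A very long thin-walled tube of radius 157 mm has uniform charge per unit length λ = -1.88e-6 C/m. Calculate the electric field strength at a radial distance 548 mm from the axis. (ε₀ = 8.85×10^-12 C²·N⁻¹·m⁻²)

Choose a coaxial cylinder of radius r = 548 mm (arbitrary length L) as the Gaussian surface (r > 157 mm).
The full line charge is enclosed: λ_enc = -1.88e-6 C/m.
Gauss's law: E·2πrL = λ_enc L/ε₀.
E = |λ_enc|/(2πε₀r) = (1.88×10^-6)/(2π·8.85×10^-12·0.548) = 6.17×10^4 N/C.

|E| = 6.17e4 N/C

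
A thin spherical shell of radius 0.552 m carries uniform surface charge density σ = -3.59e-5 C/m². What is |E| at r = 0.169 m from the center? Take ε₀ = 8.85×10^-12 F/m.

By spherical symmetry E is radial; choose a Gaussian sphere of radius r = 0.169 m (inside the shell, r < 0.552 m).
No charge lies within this surface, so Q_enc = 0 and Gauss's law gives E·4πr² = 0 ⇒ E = 0.

E = 0 (no enclosed charge)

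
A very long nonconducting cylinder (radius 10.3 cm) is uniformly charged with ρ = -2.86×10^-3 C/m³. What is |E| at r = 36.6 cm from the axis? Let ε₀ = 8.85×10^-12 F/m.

4.68×10^6 V/m

By cylindrical symmetry E is radial; use a coaxial Gaussian cylinder of radius 36.6 cm and length L (r > 10.3 cm, full cross-section enclosed).
λ_enc = ρ·πR² = (-2.86×10^-3)π(0.103)² = -9.532×10^-5 C/m.
Since E is radial and uniform over the curved surface, Φ = E·2πrL = Q_enc/ε₀ = λ_enc L/ε₀.
E = |λ_enc|/(2πε₀r) = (9.532×10^-5)/(2π·8.85×10^-12·0.366) = 4.68e6 N/C.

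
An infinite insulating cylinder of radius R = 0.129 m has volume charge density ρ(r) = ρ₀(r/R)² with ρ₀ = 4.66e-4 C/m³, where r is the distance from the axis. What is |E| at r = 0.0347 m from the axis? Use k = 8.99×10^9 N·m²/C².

Take a coaxial cylindrical Gaussian surface of radius r = 0.0347 m and length L (r < R).
Integrating ρ over the cross-section to radius r: λ_enc = (2πρ₀/R²) ∫₀^r r'^3 dr' = 2πρ₀ r^4/(4·R²) = 6.377×10^-8 C/m.
Gauss's law: E·2πrL = λ_enc L/ε₀.
E = 2k|λ_enc|/r = 2(8.99×10^9)(6.377e-8)/(0.0347) = 3.30×10^4 N/C.

E = 3.30e4 N/C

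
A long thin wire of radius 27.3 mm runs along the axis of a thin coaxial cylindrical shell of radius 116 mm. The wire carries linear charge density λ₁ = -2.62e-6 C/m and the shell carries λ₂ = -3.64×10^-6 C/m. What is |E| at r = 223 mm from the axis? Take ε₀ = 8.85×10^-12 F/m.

E = 5.05e5 N/C

Coaxial Gaussian cylinder, radius r = 223 mm, length L (r > 116 mm, enclosing both).
λ_enc = λ₁ + λ₂ = (-2.62e-6) + (-3.64×10^-6) = -6.26e-6 C/m.
By Gauss's law (flux through the curved wall only), E·2πrL = λ_enc L/ε₀.
E = |λ_enc|/(2πε₀r) = (6.26e-6)/(2π·8.85×10^-12·0.223) = 5.05×10^5 N/C.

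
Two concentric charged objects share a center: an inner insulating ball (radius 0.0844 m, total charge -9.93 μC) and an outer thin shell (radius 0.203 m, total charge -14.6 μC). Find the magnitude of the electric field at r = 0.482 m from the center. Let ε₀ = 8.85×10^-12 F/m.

E ≈ 9.49×10^5 N/C

Symmetry ⇒ E = E(r) r̂. Gaussian sphere of radius r = 0.482 m (r > 0.203 m, enclosing both).
Q_enc = (-9.93 μC) + (-14.6 μC) = -2.453e-5 C.
Applying ∮E·dA = Q_enc/ε₀ with Φ = E(4πr²):
E = |Q_enc|/(4πε₀r²) = (2.453×10^-5)/(4π·8.85×10^-12·(0.482)²) = 9.49×10^5 N/C.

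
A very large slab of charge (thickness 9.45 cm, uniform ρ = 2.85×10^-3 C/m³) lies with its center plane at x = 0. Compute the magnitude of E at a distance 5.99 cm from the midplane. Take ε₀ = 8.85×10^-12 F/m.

E ≈ 1.52×10^7 V/m

The point |x| = 5.99 cm lies outside the slab (half-thickness 0.04725 m). A symmetric pillbox spanning the full slab encloses Q_enc = ρ·d·A.
Flux = 2EA ⇒ E = |ρ|d/(2ε₀), independent of distance outside.
E = (2.85e-3)(0.0945)/(2·8.85×10^-12) = 1.52×10^7 N/C.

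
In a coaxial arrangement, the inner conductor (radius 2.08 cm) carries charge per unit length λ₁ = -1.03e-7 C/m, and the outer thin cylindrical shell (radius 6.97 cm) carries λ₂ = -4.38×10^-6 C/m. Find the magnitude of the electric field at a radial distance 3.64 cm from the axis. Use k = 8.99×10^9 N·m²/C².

E ≈ 5.09×10^4 N/C

Choose a coaxial cylinder of radius r = 3.64 cm (arbitrary length L) as the Gaussian surface (between the conductors, 2.08 cm < r < 6.97 cm).
Only the inner wire is enclosed; the outer shell contributes nothing inside itself. λ_enc = λ₁ = -1.03e-7 C/m.
Since E is radial and uniform over the curved surface, Φ = E·2πrL = Q_enc/ε₀ = λ_enc L/ε₀.
E = 2k|λ_enc|/r = 2(8.99×10^9)(1.03×10^-7)/(0.0364) = 5.09×10^4 N/C.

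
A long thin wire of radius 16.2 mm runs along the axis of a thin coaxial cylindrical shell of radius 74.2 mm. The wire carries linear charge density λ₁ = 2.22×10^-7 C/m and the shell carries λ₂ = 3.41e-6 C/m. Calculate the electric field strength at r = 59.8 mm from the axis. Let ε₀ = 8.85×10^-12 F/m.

E ≈ 6.68×10^4 N/C

By cylindrical symmetry E is radial; use a coaxial Gaussian cylinder of radius 59.8 mm and length L (between the conductors, 16.2 mm < r < 74.2 mm).
The shell at 74.2 mm lies outside the Gaussian surface, so λ_enc = λ₁ = 2.22e-7 C/m.
By Gauss's law (flux through the curved wall only), E·2πrL = λ_enc L/ε₀.
E = |λ_enc|/(2πε₀r) = (2.22e-7)/(2π·8.85×10^-12·0.0598) = 6.68e4 N/C.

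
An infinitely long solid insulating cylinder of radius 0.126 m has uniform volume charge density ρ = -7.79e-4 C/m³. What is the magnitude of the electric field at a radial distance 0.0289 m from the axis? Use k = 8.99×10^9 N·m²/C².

Choose a coaxial cylinder of radius r = 0.0289 m (arbitrary length L) as the Gaussian surface (r < R).
Charge inside radius r per length L is ρ·πr²·L, so λ_enc = ρπr² = -2.044×10^-6 C/m.
Since E is radial and uniform over the curved surface, Φ = E·2πrL = Q_enc/ε₀ = λ_enc L/ε₀.
E = 2k|λ_enc|/r = 2(8.99×10^9)(2.044e-6)/(0.0289) = 1.27×10^6 N/C.

|E| ≈ 1.27×10^6 V/m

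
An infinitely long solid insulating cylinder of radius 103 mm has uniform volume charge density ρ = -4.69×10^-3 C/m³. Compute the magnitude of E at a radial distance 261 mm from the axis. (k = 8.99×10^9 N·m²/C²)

Take a coaxial cylindrical Gaussian surface of radius r = 261 mm and length L (r > 103 mm, full cross-section enclosed).
λ_enc = ρ·πR² = (-4.69×10^-3)π(0.103)² = -1.563×10^-4 C/m.
Gauss's law: E·2πrL = λ_enc L/ε₀.
E = 2k|λ_enc|/r = 2(8.99×10^9)(1.563e-4)/(0.261) = 1.08e7 N/C.

|E| = 1.08×10^7 N/C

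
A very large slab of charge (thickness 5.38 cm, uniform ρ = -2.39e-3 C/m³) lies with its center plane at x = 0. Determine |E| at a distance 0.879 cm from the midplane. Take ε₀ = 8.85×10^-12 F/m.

By symmetry E is perpendicular to the slab. A Gaussian pillbox from −0.879 cm to +0.879 cm (face area A) lies entirely within the slab.
Q_enc = ρ·(2x)·A and flux = 2EA, so 2EA = 2ρxA/ε₀ ⇒ E = |ρ|x/ε₀.
E = (2.39×10^-3)(0.00879)/(8.85×10^-12) = 2.37e6 N/C.

2.37×10^6 V/m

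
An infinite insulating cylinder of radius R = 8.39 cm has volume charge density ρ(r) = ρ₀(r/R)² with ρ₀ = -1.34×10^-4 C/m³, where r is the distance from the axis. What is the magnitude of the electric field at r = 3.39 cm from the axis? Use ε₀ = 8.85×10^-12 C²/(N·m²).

E ≈ 2.09×10^4 N/C

Coaxial Gaussian cylinder, radius r = 3.39 cm, length L (r < R).
λ_enc = ∫₀^r ρ(r')·2πr' dr' = (2πρ₀/R²)·r^4/4 = -3.949×10^-8 C/m.
Since E is radial and uniform over the curved surface, Φ = E·2πrL = Q_enc/ε₀ = λ_enc L/ε₀.
E = |λ_enc|/(2πε₀r) = (3.949e-8)/(2π·8.85×10^-12·0.0339) = 2.09×10^4 N/C.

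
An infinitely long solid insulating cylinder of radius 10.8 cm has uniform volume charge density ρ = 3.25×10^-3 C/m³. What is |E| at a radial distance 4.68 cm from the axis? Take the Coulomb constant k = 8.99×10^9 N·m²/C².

Choose a coaxial cylinder of radius r = 4.68 cm (arbitrary length L) as the Gaussian surface (r < R).
Charge inside radius r per length L is ρ·πr²·L, so λ_enc = ρπr² = 2.236×10^-5 C/m.
Since E is radial and uniform over the curved surface, Φ = E·2πrL = Q_enc/ε₀ = λ_enc L/ε₀.
E = 2k|λ_enc|/r = 2(8.99×10^9)(2.236e-5)/(0.0468) = 8.59×10^6 N/C.

8.59×10^6 V/m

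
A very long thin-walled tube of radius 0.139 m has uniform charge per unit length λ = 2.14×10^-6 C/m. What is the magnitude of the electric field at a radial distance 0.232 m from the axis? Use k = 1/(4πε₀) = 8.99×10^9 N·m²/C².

Take a coaxial cylindrical Gaussian surface of radius r = 0.232 m and length L (r > 0.139 m).
The full line charge is enclosed: λ_enc = 2.14×10^-6 C/m.
Gauss's law: E·2πrL = λ_enc L/ε₀.
E = 2k|λ_enc|/r = 2(8.99×10^9)(2.14×10^-6)/(0.232) = 1.66×10^5 N/C.

|E| ≈ 1.66×10^5 V/m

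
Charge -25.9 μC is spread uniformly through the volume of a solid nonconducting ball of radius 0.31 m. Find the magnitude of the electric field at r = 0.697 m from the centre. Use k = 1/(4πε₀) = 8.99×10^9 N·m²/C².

E = 4.79×10^5 V/m

By spherical symmetry E is radial; choose a Gaussian sphere of radius r = 0.697 m (r > R, so the entire charge is enclosed).
Q_enc = -25.9 μC = -2.59×10^-5 C.
Since E is radial and uniform over the Gaussian sphere, Φ = E·4πr² = Q_enc/ε₀.
E = k|Q_enc|/r² = (8.99×10^9)(2.59×10^-5)/(0.697)² = 4.79e5 N/C.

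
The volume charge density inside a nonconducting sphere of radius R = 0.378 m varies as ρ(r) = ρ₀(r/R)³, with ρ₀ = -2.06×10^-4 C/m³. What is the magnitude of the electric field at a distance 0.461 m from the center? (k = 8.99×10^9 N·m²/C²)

E ≈ 9.86×10^5 V/m

Take a concentric spherical Gaussian surface of radius r = 0.461 m (r > R, all charge enclosed).
Q_enc = 4π ∫₀^R ρ₀(r'/R)^3 r'² dr' = 4πρ₀R³/6 = -2.33e-5 C.
Gauss's law: E·4πr² = Q_enc/ε₀.
E = k|Q_enc|/r² = (8.99×10^9)(2.33×10^-5)/(0.461)² = 9.86×10^5 N/C.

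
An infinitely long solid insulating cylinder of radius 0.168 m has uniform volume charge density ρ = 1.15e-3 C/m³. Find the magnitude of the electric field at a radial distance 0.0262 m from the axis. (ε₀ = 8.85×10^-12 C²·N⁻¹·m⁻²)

Choose a coaxial cylinder of radius r = 0.0262 m (arbitrary length L) as the Gaussian surface (r < R).
Enclosed charge per unit length: λ_enc = ρ·πr² = (1.15×10^-3)π(0.0262)² = 2.48×10^-6 C/m.
By Gauss's law (flux through the curved wall only), E·2πrL = λ_enc L/ε₀.
E = |λ_enc|/(2πε₀r) = (2.48e-6)/(2π·8.85×10^-12·0.0262) = 1.70×10^6 N/C.

1.70×10^6 V/m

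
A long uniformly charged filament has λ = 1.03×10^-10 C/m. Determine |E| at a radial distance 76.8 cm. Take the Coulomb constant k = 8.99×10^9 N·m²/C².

2.41 V/m

By cylindrical symmetry E is radial; use a coaxial Gaussian cylinder of radius 76.8 cm and length L.
Q_enc = λL, so λ_enc = 1.03×10^-10 C/m.
Gauss's law: E·2πrL = λ_enc L/ε₀.
E = 2k|λ_enc|/r = 2(8.99×10^9)(1.03e-10)/(0.768) = 2.41 N/C.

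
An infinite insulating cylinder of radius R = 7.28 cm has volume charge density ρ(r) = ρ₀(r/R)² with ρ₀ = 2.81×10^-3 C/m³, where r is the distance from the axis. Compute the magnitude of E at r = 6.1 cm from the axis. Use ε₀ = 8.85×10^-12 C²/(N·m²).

Choose a coaxial cylinder of radius r = 6.1 cm (arbitrary length L) as the Gaussian surface (r < R).
λ_enc = ∫₀^r ρ(r')·2πr' dr' = (2πρ₀/R²)·r^4/4 = 1.153×10^-5 C/m.
Gauss's law: E·2πrL = λ_enc L/ε₀.
E = |λ_enc|/(2πε₀r) = (1.153e-5)/(2π·8.85×10^-12·0.061) = 3.40×10^6 N/C.

3.40e6 N/C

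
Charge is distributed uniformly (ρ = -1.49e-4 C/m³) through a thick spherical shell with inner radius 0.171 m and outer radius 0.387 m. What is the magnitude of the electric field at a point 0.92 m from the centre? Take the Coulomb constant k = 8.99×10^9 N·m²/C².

By spherical symmetry E is radial; choose a Gaussian sphere of radius r = 0.92 m (r > 0.387 m, enclosing the whole shell).
Q_enc = ρ·(4π/3)(b³ − a³) = (-1.49e-4)·(4π/3)·((0.387)³ − (0.171)³) = -3.305×10^-5 C.
Since E is radial and uniform over the Gaussian sphere, Φ = E·4πr² = Q_enc/ε₀.
E = k|Q_enc|/r² = (8.99×10^9)(3.305e-5)/(0.92)² = 3.51e5 N/C.

|E| ≈ 3.51e5 N/C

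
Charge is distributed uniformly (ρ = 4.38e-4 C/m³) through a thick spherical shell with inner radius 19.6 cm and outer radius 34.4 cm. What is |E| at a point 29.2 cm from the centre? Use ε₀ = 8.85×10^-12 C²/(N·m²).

|E| = 3.36e6 N/C

Take a concentric spherical Gaussian surface of radius r = 29.2 cm (within the shell material, 19.6 cm < r < 34.4 cm).
Only the shell between 19.6 cm and r is enclosed: Q_enc = ρ·(4π/3)(r³ − a³) = (4.38×10^-4)·(4π/3)·((0.292)³ − (0.196)³) = 3.186×10^-5 C.
Gauss's law: E·4πr² = Q_enc/ε₀.
E = |Q_enc|/(4πε₀r²) = (3.186e-5)/(4π·8.85×10^-12·(0.292)²) = 3.36×10^6 N/C.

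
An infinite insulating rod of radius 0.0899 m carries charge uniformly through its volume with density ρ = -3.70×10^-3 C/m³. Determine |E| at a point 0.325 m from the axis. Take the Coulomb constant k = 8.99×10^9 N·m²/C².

|E| ≈ 5.20e6 N/C

Coaxial Gaussian cylinder, radius r = 0.325 m, length L (r > 0.0899 m, full cross-section enclosed).
λ_enc = ρ·πR² = (-3.70×10^-3)π(0.0899)² = -9.394×10^-5 C/m.
By Gauss's law (flux through the curved wall only), E·2πrL = λ_enc L/ε₀.
E = 2k|λ_enc|/r = 2(8.99×10^9)(9.394×10^-5)/(0.325) = 5.20×10^6 N/C.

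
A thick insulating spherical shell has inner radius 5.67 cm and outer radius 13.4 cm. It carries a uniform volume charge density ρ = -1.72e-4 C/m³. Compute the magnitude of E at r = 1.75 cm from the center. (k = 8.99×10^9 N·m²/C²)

E = 0

By spherical symmetry E is radial; choose a Gaussian sphere of radius r = 1.75 cm (r < 5.67 cm, inside the empty cavity).
No charge is enclosed, so by Gauss's law E·4πr² = 0 ⇒ E = 0.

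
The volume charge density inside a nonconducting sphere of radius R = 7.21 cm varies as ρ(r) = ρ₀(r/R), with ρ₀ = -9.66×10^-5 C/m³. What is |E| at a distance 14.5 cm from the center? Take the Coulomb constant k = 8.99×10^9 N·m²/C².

|E| ≈ 4.86×10^4 V/m

Symmetry ⇒ E = E(r) r̂. Gaussian sphere of radius r = 14.5 cm (r > R, all charge enclosed).
Q_enc = 4π ∫₀^R ρ₀(r'/R)^1 r'² dr' = 4πρ₀R³/4 = -1.137×10^-7 C.
By Gauss's law, ∮E·dA = E·4πr² = Q_enc/ε₀.
E = k|Q_enc|/r² = (8.99×10^9)(1.137×10^-7)/(0.145)² = 4.86×10^4 N/C.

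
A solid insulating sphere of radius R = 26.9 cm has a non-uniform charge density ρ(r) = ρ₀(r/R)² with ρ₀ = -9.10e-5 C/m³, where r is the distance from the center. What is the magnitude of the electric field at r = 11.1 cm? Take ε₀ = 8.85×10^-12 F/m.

|E| ≈ 3.89×10^4 N/C

Symmetry ⇒ E = E(r) r̂. Gaussian sphere of radius r = 11.1 cm (r < R).
Integrate the density: Q_enc = 4π ∫₀^r ρ₀(r'/R)^2 r'² dr' = 4πρ₀ r^5/(5·R²) = -5.326×10^-8 C.
Gauss's law: E·4πr² = Q_enc/ε₀.
E = |Q_enc|/(4πε₀r²) = (5.326×10^-8)/(4π·8.85×10^-12·(0.111)²) = 3.89×10^4 N/C.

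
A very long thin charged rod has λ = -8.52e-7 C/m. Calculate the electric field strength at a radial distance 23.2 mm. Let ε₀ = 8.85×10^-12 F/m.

6.60×10^5 N/C

By cylindrical symmetry E is radial; use a coaxial Gaussian cylinder of radius 23.2 mm and length L.
Q_enc = λL, so λ_enc = -8.52e-7 C/m.
Gauss's law: E·2πrL = λ_enc L/ε₀.
E = |λ_enc|/(2πε₀r) = (8.52×10^-7)/(2π·8.85×10^-12·0.0232) = 6.60×10^5 N/C.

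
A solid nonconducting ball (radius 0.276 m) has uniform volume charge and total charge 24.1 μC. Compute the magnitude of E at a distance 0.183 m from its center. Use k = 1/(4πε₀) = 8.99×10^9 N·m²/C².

Take a concentric spherical Gaussian surface of radius r = 0.183 m (r < R).
For a uniform sphere the enclosed fraction is (r/R)³, so Q_enc = (24.1 μC)(0.183/0.276)³ = 7.025×10^-6 C.
Applying ∮E·dA = Q_enc/ε₀ with Φ = E(4πr²):
E = k|Q_enc|/r² = (8.99×10^9)(7.025e-6)/(0.183)² = 1.89×10^6 N/C.

|E| ≈ 1.89e6 N/C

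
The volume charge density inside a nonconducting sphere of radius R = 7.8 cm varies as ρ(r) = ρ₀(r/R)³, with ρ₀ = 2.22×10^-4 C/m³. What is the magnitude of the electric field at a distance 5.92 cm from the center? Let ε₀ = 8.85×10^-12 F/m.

E = 1.08×10^5 N/C

Use a concentric Gaussian sphere at r = 5.92 cm (r < R).
Integrate the density: Q_enc = 4π ∫₀^r ρ₀(r'/R)^3 r'² dr' = 4πρ₀ r^6/(6·R³) = 4.218×10^-8 C.
Since E is radial and uniform over the Gaussian sphere, Φ = E·4πr² = Q_enc/ε₀.
E = |Q_enc|/(4πε₀r²) = (4.218×10^-8)/(4π·8.85×10^-12·(0.0592)²) = 1.08×10^5 N/C.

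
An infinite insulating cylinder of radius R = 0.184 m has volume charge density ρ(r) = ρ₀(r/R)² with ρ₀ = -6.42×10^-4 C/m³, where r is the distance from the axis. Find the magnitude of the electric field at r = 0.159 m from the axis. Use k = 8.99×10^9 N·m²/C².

Choose a coaxial cylinder of radius r = 0.159 m (arbitrary length L) as the Gaussian surface (r < R).
λ_enc = ∫₀^r ρ(r')·2πr' dr' = (2πρ₀/R²)·r^4/4 = -1.904e-5 C/m.
By Gauss's law (flux through the curved wall only), E·2πrL = λ_enc L/ε₀.
E = 2k|λ_enc|/r = 2(8.99×10^9)(1.904×10^-5)/(0.159) = 2.15e6 N/C.

2.15×10^6 N/C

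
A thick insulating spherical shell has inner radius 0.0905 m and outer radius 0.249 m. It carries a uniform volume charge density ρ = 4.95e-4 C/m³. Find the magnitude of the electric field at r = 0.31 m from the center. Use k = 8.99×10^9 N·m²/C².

Use a concentric Gaussian sphere at r = 0.31 m (r > 0.249 m, enclosing the whole shell).
Q_enc = ρ·(4π/3)(b³ − a³) = (4.95×10^-4)·(4π/3)·((0.249)³ − (0.0905)³) = 3.047e-5 C.
Applying ∮E·dA = Q_enc/ε₀ with Φ = E(4πr²):
E = k|Q_enc|/r² = (8.99×10^9)(3.047×10^-5)/(0.31)² = 2.85×10^6 N/C.

2.85×10^6 V/m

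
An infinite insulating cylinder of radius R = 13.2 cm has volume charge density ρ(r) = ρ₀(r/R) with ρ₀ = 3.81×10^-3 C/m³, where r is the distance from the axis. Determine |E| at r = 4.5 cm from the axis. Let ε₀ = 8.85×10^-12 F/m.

Coaxial Gaussian cylinder, radius r = 4.5 cm, length L (r < R).
Integrating ρ over the cross-section to radius r: λ_enc = (2πρ₀/R) ∫₀^r r'^2 dr' = 2πρ₀ r^3/(3·R) = 5.509×10^-6 C/m.
Since E is radial and uniform over the curved surface, Φ = E·2πrL = Q_enc/ε₀ = λ_enc L/ε₀.
E = |λ_enc|/(2πε₀r) = (5.509×10^-6)/(2π·8.85×10^-12·0.045) = 2.20×10^6 N/C.

E = 2.20×10^6 N/C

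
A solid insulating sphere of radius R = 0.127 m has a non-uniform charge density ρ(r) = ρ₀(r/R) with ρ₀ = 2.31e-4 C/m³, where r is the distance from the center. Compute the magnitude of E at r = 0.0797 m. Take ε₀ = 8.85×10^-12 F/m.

|E| ≈ 3.26×10^5 V/m

By spherical symmetry E is radial; choose a Gaussian sphere of radius r = 0.0797 m (r < R).
Integrate the density: Q_enc = 4π ∫₀^r ρ₀(r'/R)^1 r'² dr' = 4πρ₀ r^4/(4·R) = 2.306×10^-7 C.
Gauss's law: E·4πr² = Q_enc/ε₀.
E = |Q_enc|/(4πε₀r²) = (2.306e-7)/(4π·8.85×10^-12·(0.0797)²) = 3.26×10^5 N/C.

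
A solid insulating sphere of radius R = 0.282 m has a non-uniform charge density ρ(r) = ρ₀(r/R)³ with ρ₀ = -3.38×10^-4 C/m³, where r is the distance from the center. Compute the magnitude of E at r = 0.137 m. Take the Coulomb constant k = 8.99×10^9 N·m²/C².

Symmetry ⇒ E = E(r) r̂. Gaussian sphere of radius r = 0.137 m (r < R).
Q_enc = ∫₀^r ρ(r')·4πr'² dr' = (4πρ₀/R³) ∫₀^r r'^5 dr' = 4πρ₀ r^6/(6·R³) = -2.087e-7 C.
Since E is radial and uniform over the Gaussian sphere, Φ = E·4πr² = Q_enc/ε₀.
E = k|Q_enc|/r² = (8.99×10^9)(2.087×10^-7)/(0.137)² = 1.00e5 N/C.

|E| = 1.00e5 V/m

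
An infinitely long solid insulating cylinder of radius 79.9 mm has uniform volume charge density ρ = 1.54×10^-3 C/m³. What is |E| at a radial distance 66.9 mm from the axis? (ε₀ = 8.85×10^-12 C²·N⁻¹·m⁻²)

|E| ≈ 5.82×10^6 N/C

By cylindrical symmetry E is radial; use a coaxial Gaussian cylinder of radius 66.9 mm and length L (r < R).
Charge inside radius r per length L is ρ·πr²·L, so λ_enc = ρπr² = 2.165×10^-5 C/m.
Since E is radial and uniform over the curved surface, Φ = E·2πrL = Q_enc/ε₀ = λ_enc L/ε₀.
E = |λ_enc|/(2πε₀r) = (2.165e-5)/(2π·8.85×10^-12·0.0669) = 5.82e6 N/C.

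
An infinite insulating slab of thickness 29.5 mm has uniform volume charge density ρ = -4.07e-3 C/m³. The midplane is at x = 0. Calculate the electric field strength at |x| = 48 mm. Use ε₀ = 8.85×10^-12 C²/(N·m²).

6.78e6 N/C

The point |x| = 48 mm lies outside the slab (half-thickness 0.01475 m). A symmetric pillbox spanning the full slab encloses Q_enc = ρ·d·A.
Flux = 2EA ⇒ E = |ρ|d/(2ε₀), independent of distance outside.
E = (4.07×10^-3)(0.0295)/(2·8.85×10^-12) = 6.78e6 N/C.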